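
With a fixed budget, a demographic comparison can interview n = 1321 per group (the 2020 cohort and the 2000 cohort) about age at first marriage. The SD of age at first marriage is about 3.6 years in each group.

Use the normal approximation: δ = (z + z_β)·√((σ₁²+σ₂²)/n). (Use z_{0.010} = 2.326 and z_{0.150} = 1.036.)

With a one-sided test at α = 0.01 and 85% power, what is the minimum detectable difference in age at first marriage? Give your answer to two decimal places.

δ = (z_α + z_β) · √((σ₁²+σ₂²)/n)
  = (2.326 + 1.036) · √(25.92/1321)
  = 3.362 · √0.01962
  = 3.362 · 0.1401
  = 0.4709

Minimum detectable difference ≈ 0.47 years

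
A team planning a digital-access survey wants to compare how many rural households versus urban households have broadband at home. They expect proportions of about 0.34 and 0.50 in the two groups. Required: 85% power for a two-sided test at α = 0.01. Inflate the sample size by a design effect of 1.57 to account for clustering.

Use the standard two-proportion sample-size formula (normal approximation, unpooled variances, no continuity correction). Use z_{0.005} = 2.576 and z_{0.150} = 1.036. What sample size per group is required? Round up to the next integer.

n = 380 per group

n = (z_{α/2} + z_β)² · [p₁(1−p₁) + p₂(1−p₂)] / (p₁ − p₂)²
  = (2.576 + 1.036)² · (0.34·0.66 + 0.50·0.50) / (-0.16)²
  = (3.612)² · (0.2244 + 0.2500) / 0.0256
  = 13.0465 · 0.4744 / 0.0256
  = 241.77
Design effect: 1.57 × 241.77 = 379.58.
Round up → n = 380 per group.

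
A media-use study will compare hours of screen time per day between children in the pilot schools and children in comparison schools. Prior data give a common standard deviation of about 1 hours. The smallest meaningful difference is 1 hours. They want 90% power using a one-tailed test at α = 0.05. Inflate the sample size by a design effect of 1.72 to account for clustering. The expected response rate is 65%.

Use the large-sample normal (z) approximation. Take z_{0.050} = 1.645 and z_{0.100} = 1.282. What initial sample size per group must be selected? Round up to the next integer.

n = (z_α + z_β)² · (σ₁² + σ₂²) / δ²
  = (1.645 + 1.282)² · (2·1² = 2) / 1²
  = 8.5673 · 2 / 1
  = 17.13
Design effect: 1.72 × 17.13 = 29.47.
Adjust for 65% response: 29.47 / 0.65 = 45.34.
Round up → n = 46 per group.

n = 46 per group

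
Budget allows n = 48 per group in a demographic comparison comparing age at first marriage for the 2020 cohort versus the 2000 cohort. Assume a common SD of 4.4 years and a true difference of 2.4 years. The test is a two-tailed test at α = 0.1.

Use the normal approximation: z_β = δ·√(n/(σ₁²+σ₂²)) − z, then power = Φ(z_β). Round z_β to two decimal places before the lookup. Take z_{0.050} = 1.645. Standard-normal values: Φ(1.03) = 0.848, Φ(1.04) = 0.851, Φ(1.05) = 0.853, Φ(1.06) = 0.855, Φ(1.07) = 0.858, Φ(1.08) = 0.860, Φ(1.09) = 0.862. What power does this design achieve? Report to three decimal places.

Power ≈ 0.848

z_β = δ·√(n/(σ₁²+σ₂²)) − z_{α/2}
    = 2.4 · √(48/38.72) − 1.645
    = 2.4 · 1.11340 − 1.645
    = 2.6722 − 1.645 = 1.0272 → 1.03
Power = Φ(1.03) = 0.848.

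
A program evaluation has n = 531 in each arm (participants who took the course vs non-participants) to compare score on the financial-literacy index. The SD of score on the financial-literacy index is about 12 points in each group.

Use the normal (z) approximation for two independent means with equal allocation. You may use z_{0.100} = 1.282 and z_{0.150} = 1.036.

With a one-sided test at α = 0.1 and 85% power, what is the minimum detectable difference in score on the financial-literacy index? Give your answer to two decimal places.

Minimum detectable difference ≈ 1.71 points

δ = (z_α + z_β) · √((σ₁²+σ₂²)/n)
  = (1.282 + 1.036) · √(288/531)
  = 2.318 · √0.54237
  = 2.318 · 0.7365
  = 1.7071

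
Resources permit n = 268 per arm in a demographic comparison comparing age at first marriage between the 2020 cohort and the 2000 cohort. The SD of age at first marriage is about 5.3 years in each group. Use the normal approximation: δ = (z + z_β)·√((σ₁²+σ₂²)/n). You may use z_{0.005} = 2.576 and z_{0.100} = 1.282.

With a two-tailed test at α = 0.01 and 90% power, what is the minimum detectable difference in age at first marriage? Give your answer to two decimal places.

δ = (z_{α/2} + z_β) · √((σ₁²+σ₂²)/n)
  = (2.576 + 1.282) · √(56.18/268)
  = 3.858 · √0.20963
  = 3.858 · 0.4579
  = 1.7664

Minimum detectable difference ≈ 1.77 years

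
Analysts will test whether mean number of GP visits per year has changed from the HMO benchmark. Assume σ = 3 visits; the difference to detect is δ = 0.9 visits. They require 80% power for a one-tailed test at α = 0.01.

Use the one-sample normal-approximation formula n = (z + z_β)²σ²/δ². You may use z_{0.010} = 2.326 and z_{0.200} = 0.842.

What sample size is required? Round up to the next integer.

n = (z_α + z_β)² · σ² / δ²
  = (2.326 + 0.842)² · 3² / 0.9²
  = 10.0362 · 9 / 0.81
  = 111.51
Round up → n = 112.

n = 112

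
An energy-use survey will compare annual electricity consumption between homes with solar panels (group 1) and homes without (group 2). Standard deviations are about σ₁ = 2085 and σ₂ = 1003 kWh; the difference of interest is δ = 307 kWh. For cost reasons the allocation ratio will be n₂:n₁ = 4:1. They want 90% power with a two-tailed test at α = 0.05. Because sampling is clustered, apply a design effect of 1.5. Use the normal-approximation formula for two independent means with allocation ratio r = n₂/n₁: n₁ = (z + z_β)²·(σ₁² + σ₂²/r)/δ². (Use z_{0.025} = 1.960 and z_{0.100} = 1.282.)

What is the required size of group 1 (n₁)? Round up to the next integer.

n₁ = (z_{α/2} + z_β)² · (σ₁² + σ₂²/r) / δ²
   = (1.960 + 1.282)² · (2085² + 1003²/4) / 307²
   = 10.5106 · (4347225 + 251502.2) / 94249
   = 10.5106 · 4598727.2 / 94249
   = 512.85
Design effect: 1.5 × 512.85 = 769.27.
Round up → n₁ = 770; n₂ = r·n₁ = 4 × 770 = 3080.

n₁ = 770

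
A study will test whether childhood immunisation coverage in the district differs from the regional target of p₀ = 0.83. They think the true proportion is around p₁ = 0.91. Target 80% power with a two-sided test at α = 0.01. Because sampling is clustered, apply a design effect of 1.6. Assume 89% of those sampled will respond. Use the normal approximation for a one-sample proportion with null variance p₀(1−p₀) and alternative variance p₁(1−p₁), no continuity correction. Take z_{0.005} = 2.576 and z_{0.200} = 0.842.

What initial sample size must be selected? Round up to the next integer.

n = 411

n = [z_{α/2}·√(p₀q₀) + z_β·√(p₁q₁)]² / (p₁ − p₀)²
  = [2.576·√(0.83·0.17) + 0.842·√(0.91·0.09)]² / (0.08)²
  = [2.576·0.3756 + 0.842·0.2862]² / 0.0064
  = [1.2086]² / 0.0064
  = 228.23
Design effect: 1.6 × 228.23 = 365.18.
Adjust for 89% response: 365.18 / 0.89 = 410.31.
Round up → n = 411.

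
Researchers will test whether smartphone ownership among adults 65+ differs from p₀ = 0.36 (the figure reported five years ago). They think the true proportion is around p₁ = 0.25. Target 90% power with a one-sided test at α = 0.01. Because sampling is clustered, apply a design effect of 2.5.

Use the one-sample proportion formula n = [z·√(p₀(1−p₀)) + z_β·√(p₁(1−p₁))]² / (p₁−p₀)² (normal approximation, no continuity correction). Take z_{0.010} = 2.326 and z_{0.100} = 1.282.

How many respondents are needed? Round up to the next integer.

n = [z_α·√(p₀q₀) + z_β·√(p₁q₁)]² / (p₁ − p₀)²
  = [2.326·√(0.36·0.64) + 1.282·√(0.25·0.75)]² / (-0.11)²
  = [2.326·0.4800 + 1.282·0.4330]² / 0.0121
  = [1.6716]² / 0.0121
  = 230.93
Design effect: 2.5 × 230.93 = 577.33.
Round up → n = 578.

n = 578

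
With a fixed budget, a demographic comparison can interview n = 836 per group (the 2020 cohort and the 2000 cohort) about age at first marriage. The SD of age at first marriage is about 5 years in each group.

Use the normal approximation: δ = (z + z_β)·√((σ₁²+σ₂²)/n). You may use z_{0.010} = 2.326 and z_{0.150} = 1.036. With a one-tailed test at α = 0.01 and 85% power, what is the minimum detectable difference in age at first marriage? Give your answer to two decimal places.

δ = (z_α + z_β) · √((σ₁²+σ₂²)/n)
  = (2.326 + 1.036) · √(50/836)
  = 3.362 · √0.05981
  = 3.362 · 0.2446
  = 0.8222

Minimum detectable difference ≈ 0.82 years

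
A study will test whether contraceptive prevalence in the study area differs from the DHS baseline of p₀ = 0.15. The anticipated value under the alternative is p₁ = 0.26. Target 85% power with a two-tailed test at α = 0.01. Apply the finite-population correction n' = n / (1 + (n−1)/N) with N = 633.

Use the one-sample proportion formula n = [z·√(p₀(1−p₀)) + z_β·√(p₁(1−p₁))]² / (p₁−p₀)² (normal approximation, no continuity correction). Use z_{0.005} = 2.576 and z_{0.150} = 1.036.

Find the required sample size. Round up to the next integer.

n = [z_{α/2}·√(p₀q₀) + z_β·√(p₁q₁)]² / (p₁ − p₀)²
  = [2.576·√(0.15·0.85) + 1.036·√(0.26·0.74)]² / (0.11)²
  = [2.576·0.3571 + 1.036·0.4386]² / 0.0121
  = [1.3742]² / 0.0121
  = 156.08
Finite-population correction (N = 633): 156.08 / (1 + (156.08 − 1)/633) = 125.36.
Round up → n = 126.

n = 126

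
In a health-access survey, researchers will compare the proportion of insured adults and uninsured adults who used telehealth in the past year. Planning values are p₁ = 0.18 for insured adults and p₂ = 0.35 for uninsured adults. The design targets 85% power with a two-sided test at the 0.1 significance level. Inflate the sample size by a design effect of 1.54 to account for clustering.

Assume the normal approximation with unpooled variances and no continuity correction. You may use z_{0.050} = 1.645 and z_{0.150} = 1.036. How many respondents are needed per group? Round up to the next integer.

n = (z_{α/2} + z_β)² · [p₁(1−p₁) + p₂(1−p₂)] / (p₁ − p₂)²
  = (1.645 + 1.036)² · (0.18·0.82 + 0.35·0.65) / (-0.17)²
  = (2.681)² · (0.1476 + 0.2275) / 0.0289
  = 7.1878 · 0.3751 / 0.0289
  = 93.29
Design effect: 1.54 × 93.29 = 143.67.
Round up → n = 144 per group.

n = 144 per group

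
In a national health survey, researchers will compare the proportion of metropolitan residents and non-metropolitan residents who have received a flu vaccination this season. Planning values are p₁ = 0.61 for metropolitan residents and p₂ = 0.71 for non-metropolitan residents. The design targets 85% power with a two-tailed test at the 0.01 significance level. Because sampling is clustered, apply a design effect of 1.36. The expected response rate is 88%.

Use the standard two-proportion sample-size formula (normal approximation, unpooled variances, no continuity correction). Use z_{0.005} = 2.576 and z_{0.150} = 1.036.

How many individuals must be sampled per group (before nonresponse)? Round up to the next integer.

n = (z_{α/2} + z_β)² · [p₁(1−p₁) + p₂(1−p₂)] / (p₁ − p₂)²
  = (2.576 + 1.036)² · (0.61·0.39 + 0.71·0.29) / (-0.10)²
  = (3.612)² · (0.2379 + 0.2059) / 0.0100
  = 13.0465 · 0.4438 / 0.0100
  = 579.01
Design effect: 1.36 × 579.01 = 787.45.
Adjust for 88% response: 787.45 / 0.88 = 894.83.
Round up → n = 895 per group.

n = 895 per group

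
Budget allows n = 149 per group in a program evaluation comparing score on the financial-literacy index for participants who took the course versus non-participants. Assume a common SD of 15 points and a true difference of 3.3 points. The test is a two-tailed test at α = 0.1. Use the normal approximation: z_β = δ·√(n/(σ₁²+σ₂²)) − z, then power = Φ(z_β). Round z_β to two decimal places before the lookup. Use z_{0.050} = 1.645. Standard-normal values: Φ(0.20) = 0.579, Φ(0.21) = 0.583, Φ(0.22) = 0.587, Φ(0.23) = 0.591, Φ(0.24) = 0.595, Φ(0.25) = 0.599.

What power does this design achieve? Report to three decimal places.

z_β = δ·√(n/(σ₁²+σ₂²)) − z_{α/2}
    = 3.3 · √(149/450) − 1.645
    = 3.3 · 0.57542 − 1.645
    = 1.8989 − 1.645 = 0.2539 → 0.25
Power = Φ(0.25) = 0.599.

Power ≈ 0.599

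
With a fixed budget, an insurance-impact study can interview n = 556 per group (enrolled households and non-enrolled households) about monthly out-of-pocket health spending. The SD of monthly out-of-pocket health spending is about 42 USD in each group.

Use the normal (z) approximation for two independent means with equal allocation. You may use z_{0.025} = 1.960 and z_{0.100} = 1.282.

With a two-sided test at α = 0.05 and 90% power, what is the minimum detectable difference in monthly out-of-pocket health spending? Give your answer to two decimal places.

δ = (z_{α/2} + z_β) · √((σ₁²+σ₂²)/n)
  = (1.960 + 1.282) · √(3528/556)
  = 3.242 · √6.3453
  = 3.242 · 2.5190
  = 8.1666

Minimum detectable difference ≈ 8.17 USD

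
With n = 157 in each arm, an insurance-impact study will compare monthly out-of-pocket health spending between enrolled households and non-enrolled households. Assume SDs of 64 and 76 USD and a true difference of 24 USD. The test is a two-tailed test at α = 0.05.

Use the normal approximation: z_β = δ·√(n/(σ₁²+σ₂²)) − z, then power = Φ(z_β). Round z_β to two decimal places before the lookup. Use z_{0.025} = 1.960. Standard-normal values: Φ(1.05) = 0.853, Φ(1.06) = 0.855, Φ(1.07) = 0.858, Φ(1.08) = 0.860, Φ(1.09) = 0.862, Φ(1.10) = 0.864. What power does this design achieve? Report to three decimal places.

z_β = δ·√(n/(σ₁²+σ₂²)) − z_{α/2}
    = 24 · √(157/9872) − 1.960
    = 24 · 0.12611 − 1.960
    = 3.0266 − 1.960 = 1.0666 → 1.07
Power = Φ(1.07) = 0.858.

Power ≈ 0.858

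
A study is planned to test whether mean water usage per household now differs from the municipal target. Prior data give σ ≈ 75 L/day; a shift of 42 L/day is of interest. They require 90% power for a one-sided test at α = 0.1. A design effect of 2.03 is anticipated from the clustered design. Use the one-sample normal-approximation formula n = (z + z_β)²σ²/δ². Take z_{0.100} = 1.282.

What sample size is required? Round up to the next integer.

n = 43

n = (z_α + z_β)² · σ² / δ²
  = (1.282 + 1.282)² · 75² / 42²
  = 6.5741 · 5625 / 1764
  = 20.96
Design effect: 2.03 × 20.96 = 42.56.
Round up → n = 43.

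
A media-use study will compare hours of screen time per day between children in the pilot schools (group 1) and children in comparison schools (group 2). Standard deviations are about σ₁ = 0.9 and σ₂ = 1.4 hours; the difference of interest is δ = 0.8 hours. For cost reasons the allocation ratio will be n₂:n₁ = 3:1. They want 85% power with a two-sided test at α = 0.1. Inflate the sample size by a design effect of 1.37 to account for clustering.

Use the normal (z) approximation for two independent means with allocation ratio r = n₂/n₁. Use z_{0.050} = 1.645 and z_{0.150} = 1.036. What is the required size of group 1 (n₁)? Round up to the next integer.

n₁ = 23

n₁ = (z_{α/2} + z_β)² · (σ₁² + σ₂²/r) / δ²
   = (1.645 + 1.036)² · (0.9² + 1.4²/3) / 0.8²
   = 7.1878 · (0.81 + 0.65333) / 0.64
   = 7.1878 · 1.4633 / 0.64
   = 16.43
Design effect: 1.37 × 16.43 = 22.52.
Round up → n₁ = 23; n₂ = r·n₁ = 3 × 23 = 69.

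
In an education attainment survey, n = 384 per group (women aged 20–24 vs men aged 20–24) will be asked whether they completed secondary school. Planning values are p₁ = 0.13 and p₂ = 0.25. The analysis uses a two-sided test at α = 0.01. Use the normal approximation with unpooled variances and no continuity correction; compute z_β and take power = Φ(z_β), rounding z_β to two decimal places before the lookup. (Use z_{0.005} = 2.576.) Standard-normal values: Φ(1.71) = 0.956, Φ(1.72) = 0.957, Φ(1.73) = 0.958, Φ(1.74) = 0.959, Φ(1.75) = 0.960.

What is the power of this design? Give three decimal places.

Power ≈ 0.956

z_β = |p₁−p₂|·√(n/[p₁q₁+p₂q₂]) − z_{α/2}
    = 0.12 · √(384/0.3006) − 2.576
    = 0.12 · 35.7414 − 2.576
    = 4.2890 − 2.576 = 1.7130 → 1.71
Power = Φ(1.71) = 0.956.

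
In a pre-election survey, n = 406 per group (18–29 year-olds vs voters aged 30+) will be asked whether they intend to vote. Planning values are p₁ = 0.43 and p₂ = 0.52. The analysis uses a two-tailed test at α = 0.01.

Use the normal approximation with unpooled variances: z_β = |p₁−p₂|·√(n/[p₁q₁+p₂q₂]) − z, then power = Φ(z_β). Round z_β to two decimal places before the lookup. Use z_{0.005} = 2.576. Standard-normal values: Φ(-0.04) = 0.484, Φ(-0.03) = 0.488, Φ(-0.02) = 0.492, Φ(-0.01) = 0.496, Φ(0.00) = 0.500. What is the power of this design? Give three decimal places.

Power ≈ 0.500

z_β = |p₁−p₂|·√(n/[p₁q₁+p₂q₂]) − z_{α/2}
    = 0.09 · √(406/0.4947) − 2.576
    = 0.09 · 28.6479 − 2.576
    = 2.5783 − 2.576 = 0.0023 → 0.00
Power = Φ(0.00) = 0.500.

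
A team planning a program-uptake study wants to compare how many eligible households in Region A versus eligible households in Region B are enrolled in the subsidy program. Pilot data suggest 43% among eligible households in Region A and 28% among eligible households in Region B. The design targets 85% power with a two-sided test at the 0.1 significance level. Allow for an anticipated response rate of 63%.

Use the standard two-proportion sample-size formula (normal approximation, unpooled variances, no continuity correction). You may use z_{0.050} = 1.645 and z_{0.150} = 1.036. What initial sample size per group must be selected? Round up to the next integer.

n = 227 per group

n = (z_{α/2} + z_β)² · [p₁(1−p₁) + p₂(1−p₂)] / (p₁ − p₂)²
  = (1.645 + 1.036)² · (0.43·0.57 + 0.28·0.72) / (0.15)²
  = (2.681)² · (0.2451 + 0.2016) / 0.0225
  = 7.1878 · 0.4467 / 0.0225
  = 142.70
Adjust for 63% response: 142.70 / 0.63 = 226.51.
Round up → n = 227 per group.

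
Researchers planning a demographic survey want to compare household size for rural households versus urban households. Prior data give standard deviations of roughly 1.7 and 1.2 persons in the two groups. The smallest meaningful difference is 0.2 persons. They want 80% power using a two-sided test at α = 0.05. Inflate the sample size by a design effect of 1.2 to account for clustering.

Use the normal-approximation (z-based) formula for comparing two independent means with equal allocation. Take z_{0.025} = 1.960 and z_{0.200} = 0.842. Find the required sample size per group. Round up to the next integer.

n = (z_{α/2} + z_β)² · (σ₁² + σ₂²) / δ²
  = (1.960 + 0.842)² · (1.7² + 1.2² = 4.33) / 0.2²
  = 7.8512 · 4.33 / 0.04
  = 849.89
Design effect: 1.2 × 849.89 = 1019.87.
Round up → n = 1020 per group.

n = 1020 per group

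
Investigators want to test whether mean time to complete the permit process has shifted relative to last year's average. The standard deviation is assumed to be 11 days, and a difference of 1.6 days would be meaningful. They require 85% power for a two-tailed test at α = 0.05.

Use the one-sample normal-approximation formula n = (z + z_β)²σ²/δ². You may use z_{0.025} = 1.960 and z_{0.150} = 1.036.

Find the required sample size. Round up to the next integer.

n = (z_{α/2} + z_β)² · σ² / δ²
  = (1.960 + 1.036)² · 11² / 1.6²
  = 8.9760 · 121 / 2.56
  = 424.26
Round up → n = 425.

n = 425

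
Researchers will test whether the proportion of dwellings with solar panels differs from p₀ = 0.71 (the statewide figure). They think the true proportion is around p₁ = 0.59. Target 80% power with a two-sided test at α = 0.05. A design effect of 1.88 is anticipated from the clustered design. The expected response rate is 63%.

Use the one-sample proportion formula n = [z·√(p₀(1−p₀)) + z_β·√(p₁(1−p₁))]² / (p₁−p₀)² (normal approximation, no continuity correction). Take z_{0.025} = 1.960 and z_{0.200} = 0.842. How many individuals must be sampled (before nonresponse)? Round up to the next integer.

n = 353

n = [z_{α/2}·√(p₀q₀) + z_β·√(p₁q₁)]² / (p₁ − p₀)²
  = [1.960·√(0.71·0.29) + 0.842·√(0.59·0.41)]² / (-0.12)²
  = [1.960·0.4538 + 0.842·0.4918]² / 0.0144
  = [1.3035]² / 0.0144
  = 117.99
Design effect: 1.88 × 117.99 = 221.83.
Adjust for 63% response: 221.83 / 0.63 = 352.11.
Round up → n = 353.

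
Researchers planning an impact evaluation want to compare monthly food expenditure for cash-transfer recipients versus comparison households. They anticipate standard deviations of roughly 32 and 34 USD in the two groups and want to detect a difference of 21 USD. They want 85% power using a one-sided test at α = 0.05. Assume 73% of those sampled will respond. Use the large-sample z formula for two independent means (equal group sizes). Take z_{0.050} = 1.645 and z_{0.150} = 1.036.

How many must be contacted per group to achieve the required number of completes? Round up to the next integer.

n = (z_α + z_β)² · (σ₁² + σ₂²) / δ²
  = (1.645 + 1.036)² · (32² + 34² = 2180) / 21²
  = 7.1878 · 2180 / 441
  = 35.53
Adjust for 73% response: 35.53 / 0.73 = 48.67.
Round up → n = 49 per group.

n = 49 per group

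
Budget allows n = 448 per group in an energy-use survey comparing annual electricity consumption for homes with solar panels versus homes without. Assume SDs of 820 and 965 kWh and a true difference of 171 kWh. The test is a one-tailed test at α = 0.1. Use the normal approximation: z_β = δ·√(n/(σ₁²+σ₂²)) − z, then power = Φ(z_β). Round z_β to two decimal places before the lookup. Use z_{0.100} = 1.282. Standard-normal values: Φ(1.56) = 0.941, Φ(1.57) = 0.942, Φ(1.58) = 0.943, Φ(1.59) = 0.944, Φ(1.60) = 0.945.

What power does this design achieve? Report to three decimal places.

z_β = δ·√(n/(σ₁²+σ₂²)) − z_α
    = 171 · √(448/1603625) − 1.282
    = 171 · 0.01671 − 1.282
    = 2.8581 − 1.282 = 1.5761 → 1.58
Power = Φ(1.58) = 0.943.

Power ≈ 0.943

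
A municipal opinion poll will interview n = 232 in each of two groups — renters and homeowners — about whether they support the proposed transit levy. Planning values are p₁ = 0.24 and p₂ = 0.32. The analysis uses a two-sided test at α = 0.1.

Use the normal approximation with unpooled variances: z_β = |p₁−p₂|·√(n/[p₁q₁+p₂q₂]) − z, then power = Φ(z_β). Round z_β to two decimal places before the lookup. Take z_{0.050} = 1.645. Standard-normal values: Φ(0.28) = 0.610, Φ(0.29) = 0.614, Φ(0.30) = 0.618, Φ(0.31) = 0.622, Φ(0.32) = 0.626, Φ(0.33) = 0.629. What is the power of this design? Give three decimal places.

z_β = |p₁−p₂|·√(n/[p₁q₁+p₂q₂]) − z_{α/2}
    = 0.08 · √(232/0.4000) − 1.645
    = 0.08 · 24.0832 − 1.645
    = 1.9267 − 1.645 = 0.2817 → 0.28
Power = Φ(0.28) = 0.610.

Power ≈ 0.610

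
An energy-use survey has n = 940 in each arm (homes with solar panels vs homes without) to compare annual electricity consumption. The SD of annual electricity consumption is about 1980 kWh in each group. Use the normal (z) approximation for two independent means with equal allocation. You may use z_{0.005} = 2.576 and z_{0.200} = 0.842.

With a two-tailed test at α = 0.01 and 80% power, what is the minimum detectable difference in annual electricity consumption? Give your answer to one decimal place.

δ = (z_{α/2} + z_β) · √((σ₁²+σ₂²)/n)
  = (2.576 + 0.842) · √(7840800/940)
  = 3.418 · √8341.3
  = 3.418 · 91.3306
  = 312.1680

Minimum detectable difference ≈ 312.2 kWh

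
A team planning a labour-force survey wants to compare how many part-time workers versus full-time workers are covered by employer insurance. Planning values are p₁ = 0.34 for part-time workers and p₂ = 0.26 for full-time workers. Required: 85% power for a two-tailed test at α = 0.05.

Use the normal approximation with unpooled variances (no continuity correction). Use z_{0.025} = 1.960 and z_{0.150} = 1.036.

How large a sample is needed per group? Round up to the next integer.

n = (z_{α/2} + z_β)² · [p₁(1−p₁) + p₂(1−p₂)] / (p₁ − p₂)²
  = (1.960 + 1.036)² · (0.34·0.66 + 0.26·0.74) / (0.08)²
  = (2.996)² · (0.2244 + 0.1924) / 0.0064
  = 8.9760 · 0.4168 / 0.0064
  = 584.56
Round up → n = 585 per group.

n = 585 per group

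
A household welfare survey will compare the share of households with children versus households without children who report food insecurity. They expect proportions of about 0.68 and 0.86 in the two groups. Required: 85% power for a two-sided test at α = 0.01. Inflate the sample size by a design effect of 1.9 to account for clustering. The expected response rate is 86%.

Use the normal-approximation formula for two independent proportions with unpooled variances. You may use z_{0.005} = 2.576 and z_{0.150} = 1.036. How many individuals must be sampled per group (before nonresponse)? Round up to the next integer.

n = 301 per group

n = (z_{α/2} + z_β)² · [p₁(1−p₁) + p₂(1−p₂)] / (p₁ − p₂)²
  = (2.576 + 1.036)² · (0.68·0.32 + 0.86·0.14) / (-0.18)²
  = (3.612)² · (0.2176 + 0.1204) / 0.0324
  = 13.0465 · 0.3380 / 0.0324
  = 136.10
Design effect: 1.9 × 136.10 = 258.60.
Adjust for 86% response: 258.60 / 0.86 = 300.69.
Round up → n = 301 per group.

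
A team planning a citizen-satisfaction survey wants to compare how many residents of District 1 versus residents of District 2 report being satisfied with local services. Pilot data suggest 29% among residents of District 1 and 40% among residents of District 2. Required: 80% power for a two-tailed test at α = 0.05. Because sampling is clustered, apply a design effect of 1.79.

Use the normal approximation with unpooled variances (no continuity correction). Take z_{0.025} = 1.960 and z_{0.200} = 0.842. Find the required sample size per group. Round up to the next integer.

n = (z_{α/2} + z_β)² · [p₁(1−p₁) + p₂(1−p₂)] / (p₁ − p₂)²
  = (1.960 + 0.842)² · (0.29·0.71 + 0.40·0.60) / (-0.11)²
  = (2.802)² · (0.2059 + 0.2400) / 0.0121
  = 7.8512 · 0.4459 / 0.0121
  = 289.33
Design effect: 1.79 × 289.33 = 517.89.
Round up → n = 518 per group.

n = 518 per group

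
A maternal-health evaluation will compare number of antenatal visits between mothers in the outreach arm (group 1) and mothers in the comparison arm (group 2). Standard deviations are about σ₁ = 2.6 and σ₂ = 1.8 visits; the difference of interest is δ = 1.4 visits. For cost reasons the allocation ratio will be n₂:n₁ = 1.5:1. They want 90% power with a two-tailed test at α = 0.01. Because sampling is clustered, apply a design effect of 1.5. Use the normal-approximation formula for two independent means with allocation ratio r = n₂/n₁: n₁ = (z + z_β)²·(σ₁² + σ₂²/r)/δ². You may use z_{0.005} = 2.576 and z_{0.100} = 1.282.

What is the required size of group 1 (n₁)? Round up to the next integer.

n₁ = 102

n₁ = (z_{α/2} + z_β)² · (σ₁² + σ₂²/r) / δ²
   = (2.576 + 1.282)² · (2.6² + 1.8²/1.5) / 1.4²
   = 14.8842 · (6.76 + 2.16) / 1.96
   = 14.8842 · 8.92 / 1.96
   = 67.74
Design effect: 1.5 × 67.74 = 101.61.
Round up → n₁ = 102; n₂ = r·n₁ = 1.5 × 102 = 153.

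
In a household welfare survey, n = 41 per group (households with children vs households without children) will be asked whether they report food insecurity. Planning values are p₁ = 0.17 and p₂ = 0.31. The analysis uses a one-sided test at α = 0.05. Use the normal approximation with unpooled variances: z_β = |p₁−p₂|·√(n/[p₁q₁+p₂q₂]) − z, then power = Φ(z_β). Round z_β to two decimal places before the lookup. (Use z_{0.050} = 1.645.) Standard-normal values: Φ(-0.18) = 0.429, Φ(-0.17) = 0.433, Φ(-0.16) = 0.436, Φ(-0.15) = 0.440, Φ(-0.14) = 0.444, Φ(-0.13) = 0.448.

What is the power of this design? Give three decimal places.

Power ≈ 0.444

z_β = |p₁−p₂|·√(n/[p₁q₁+p₂q₂]) − z_α
    = 0.14 · √(41/0.3550) − 1.645
    = 0.14 · 10.7468 − 1.645
    = 1.5045 − 1.645 = -0.1405 → -0.14
Power = Φ(-0.14) = 0.444.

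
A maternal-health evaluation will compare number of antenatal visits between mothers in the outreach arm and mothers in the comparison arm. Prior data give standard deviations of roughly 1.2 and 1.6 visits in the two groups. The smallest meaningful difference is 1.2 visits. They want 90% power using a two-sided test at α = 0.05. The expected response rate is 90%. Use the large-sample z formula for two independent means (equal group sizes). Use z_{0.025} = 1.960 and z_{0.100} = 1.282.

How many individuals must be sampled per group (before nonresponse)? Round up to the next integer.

n = (z_{α/2} + z_β)² · (σ₁² + σ₂²) / δ²
  = (1.960 + 1.282)² · (1.2² + 1.6² = 4) / 1.2²
  = 10.5106 · 4 / 1.44
  = 29.20
Adjust for 90% response: 29.20 / 0.90 = 32.44.
Round up → n = 33 per group.

n = 33 per group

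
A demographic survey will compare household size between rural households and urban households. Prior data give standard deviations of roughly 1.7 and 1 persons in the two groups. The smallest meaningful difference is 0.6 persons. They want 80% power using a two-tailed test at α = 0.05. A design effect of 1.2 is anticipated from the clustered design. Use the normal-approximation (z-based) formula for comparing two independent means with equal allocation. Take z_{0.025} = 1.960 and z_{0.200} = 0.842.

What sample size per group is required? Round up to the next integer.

n = (z_{α/2} + z_β)² · (σ₁² + σ₂²) / δ²
  = (1.960 + 0.842)² · (1.7² + 1² = 3.89) / 0.6²
  = 7.8512 · 3.89 / 0.36
  = 84.84
Design effect: 1.2 × 84.84 = 101.80.
Round up → n = 102 per group.

n = 102 per group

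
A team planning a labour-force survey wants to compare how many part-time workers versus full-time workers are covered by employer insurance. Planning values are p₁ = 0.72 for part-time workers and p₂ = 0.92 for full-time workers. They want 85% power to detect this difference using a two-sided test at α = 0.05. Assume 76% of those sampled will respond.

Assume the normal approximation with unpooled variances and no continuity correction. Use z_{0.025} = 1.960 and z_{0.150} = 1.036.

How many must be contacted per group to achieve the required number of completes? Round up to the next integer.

n = (z_{α/2} + z_β)² · [p₁(1−p₁) + p₂(1−p₂)] / (p₁ − p₂)²
  = (1.960 + 1.036)² · (0.72·0.28 + 0.92·0.08) / (-0.20)²
  = (2.996)² · (0.2016 + 0.0736) / 0.0400
  = 8.9760 · 0.2752 / 0.0400
  = 61.75
Adjust for 76% response: 61.75 / 0.76 = 81.26.
Round up → n = 82 per group.

n = 82 per group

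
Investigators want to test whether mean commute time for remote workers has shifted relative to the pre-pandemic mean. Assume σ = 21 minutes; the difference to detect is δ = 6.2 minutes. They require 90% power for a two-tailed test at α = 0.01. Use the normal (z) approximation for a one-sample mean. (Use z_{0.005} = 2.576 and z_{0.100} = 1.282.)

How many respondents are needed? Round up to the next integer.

n = (z_{α/2} + z_β)² · σ² / δ²
  = (2.576 + 1.282)² · 21² / 6.2²
  = 14.8842 · 441 / 38.44
  = 170.76
Round up → n = 171.

n = 171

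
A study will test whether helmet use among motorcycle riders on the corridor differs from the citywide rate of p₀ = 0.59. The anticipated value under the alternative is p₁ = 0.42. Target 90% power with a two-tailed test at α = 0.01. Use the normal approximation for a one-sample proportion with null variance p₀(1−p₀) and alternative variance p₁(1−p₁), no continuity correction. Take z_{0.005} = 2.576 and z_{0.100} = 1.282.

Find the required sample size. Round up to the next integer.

n = 125

n = [z_{α/2}·√(p₀q₀) + z_β·√(p₁q₁)]² / (p₁ − p₀)²
  = [2.576·√(0.59·0.41) + 1.282·√(0.42·0.58)]² / (-0.17)²
  = [2.576·0.4918 + 1.282·0.4936]² / 0.0289
  = [1.8997]² / 0.0289
  = 124.87
Round up → n = 125.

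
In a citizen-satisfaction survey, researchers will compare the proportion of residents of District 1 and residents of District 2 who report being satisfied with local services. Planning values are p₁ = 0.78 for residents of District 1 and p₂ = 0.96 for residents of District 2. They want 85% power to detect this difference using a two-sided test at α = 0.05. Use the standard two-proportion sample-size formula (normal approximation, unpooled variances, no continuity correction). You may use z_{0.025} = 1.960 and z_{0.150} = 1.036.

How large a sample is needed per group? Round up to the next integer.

n = (z_{α/2} + z_β)² · [p₁(1−p₁) + p₂(1−p₂)] / (p₁ − p₂)²
  = (1.960 + 1.036)² · (0.78·0.22 + 0.96·0.04) / (-0.18)²
  = (2.996)² · (0.1716 + 0.0384) / 0.0324
  = 8.9760 · 0.2100 / 0.0324
  = 58.18
Round up → n = 59 per group.

n = 59 per group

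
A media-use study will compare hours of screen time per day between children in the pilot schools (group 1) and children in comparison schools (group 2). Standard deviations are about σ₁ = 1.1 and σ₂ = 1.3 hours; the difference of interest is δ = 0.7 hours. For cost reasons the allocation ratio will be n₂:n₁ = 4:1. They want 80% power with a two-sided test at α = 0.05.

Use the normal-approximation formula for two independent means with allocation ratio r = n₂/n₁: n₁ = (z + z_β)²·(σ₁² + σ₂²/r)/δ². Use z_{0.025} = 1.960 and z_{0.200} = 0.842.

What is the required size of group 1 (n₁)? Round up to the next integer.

n₁ = 27

n₁ = (z_{α/2} + z_β)² · (σ₁² + σ₂²/r) / δ²
   = (1.960 + 0.842)² · (1.1² + 1.3²/4) / 0.7²
   = 7.8512 · (1.21 + 0.4225) / 0.49
   = 7.8512 · 1.6325 / 0.49
   = 26.16
Round up → n₁ = 27; n₂ = r·n₁ = 4 × 27 = 108.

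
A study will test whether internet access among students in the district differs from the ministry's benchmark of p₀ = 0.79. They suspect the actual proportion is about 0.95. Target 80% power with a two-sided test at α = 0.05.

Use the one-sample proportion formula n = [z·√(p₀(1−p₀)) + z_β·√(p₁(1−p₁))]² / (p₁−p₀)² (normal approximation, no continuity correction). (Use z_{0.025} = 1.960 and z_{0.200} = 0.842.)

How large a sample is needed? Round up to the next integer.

n = [z_{α/2}·√(p₀q₀) + z_β·√(p₁q₁)]² / (p₁ − p₀)²
  = [1.960·√(0.79·0.21) + 0.842·√(0.95·0.05)]² / (0.16)²
  = [1.960·0.4073 + 0.842·0.2179]² / 0.0256
  = [0.9818]² / 0.0256
  = 37.66
Round up → n = 38.

n = 38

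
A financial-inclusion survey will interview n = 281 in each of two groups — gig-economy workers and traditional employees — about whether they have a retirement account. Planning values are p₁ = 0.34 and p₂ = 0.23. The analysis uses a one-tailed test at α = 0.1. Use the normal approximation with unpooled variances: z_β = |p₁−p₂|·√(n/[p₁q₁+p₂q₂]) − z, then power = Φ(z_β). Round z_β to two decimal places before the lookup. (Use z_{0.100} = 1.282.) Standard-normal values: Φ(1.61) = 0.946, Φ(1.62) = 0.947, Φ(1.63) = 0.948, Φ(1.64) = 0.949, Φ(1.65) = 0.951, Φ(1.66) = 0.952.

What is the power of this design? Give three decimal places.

Power ≈ 0.948

z_β = |p₁−p₂|·√(n/[p₁q₁+p₂q₂]) − z_α
    = 0.11 · √(281/0.4015) − 1.282
    = 0.11 · 26.4552 − 1.282
    = 2.9101 − 1.282 = 1.6281 → 1.63
Power = Φ(1.63) = 0.948.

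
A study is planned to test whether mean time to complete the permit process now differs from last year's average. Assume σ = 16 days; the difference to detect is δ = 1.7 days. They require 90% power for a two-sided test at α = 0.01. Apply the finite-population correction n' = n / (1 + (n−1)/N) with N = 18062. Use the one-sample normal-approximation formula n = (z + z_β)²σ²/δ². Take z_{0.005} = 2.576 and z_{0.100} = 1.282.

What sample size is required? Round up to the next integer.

n = 1229

n = (z_{α/2} + z_β)² · σ² / δ²
  = (2.576 + 1.282)² · 16² / 1.7²
  = 14.8842 · 256 / 2.89
  = 1318.46
Finite-population correction (N = 18062): 1318.46 / (1 + (1318.46 − 1)/18062) = 1228.83.
Round up → n = 1229.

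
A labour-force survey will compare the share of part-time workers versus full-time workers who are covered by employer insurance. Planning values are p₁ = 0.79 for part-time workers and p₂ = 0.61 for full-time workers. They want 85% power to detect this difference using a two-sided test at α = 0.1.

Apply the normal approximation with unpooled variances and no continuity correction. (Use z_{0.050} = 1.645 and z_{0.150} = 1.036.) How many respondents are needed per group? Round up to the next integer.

n = (z_{α/2} + z_β)² · [p₁(1−p₁) + p₂(1−p₂)] / (p₁ − p₂)²
  = (1.645 + 1.036)² · (0.79·0.21 + 0.61·0.39) / (0.18)²
  = (2.681)² · (0.1659 + 0.2379) / 0.0324
  = 7.1878 · 0.4038 / 0.0324
  = 89.58
Round up → n = 90 per group.

n = 90 per group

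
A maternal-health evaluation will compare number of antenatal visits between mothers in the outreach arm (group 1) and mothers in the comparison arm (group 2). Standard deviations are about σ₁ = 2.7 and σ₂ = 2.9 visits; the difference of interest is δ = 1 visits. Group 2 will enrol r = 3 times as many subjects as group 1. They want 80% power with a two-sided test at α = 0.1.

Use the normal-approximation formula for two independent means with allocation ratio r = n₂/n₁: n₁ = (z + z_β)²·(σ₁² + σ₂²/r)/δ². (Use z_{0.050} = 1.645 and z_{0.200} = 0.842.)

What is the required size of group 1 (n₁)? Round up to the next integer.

n₁ = 63

n₁ = (z_{α/2} + z_β)² · (σ₁² + σ₂²/r) / δ²
   = (1.645 + 0.842)² · (2.7² + 2.9²/3) / 1²
   = 6.1852 · (7.29 + 2.8033) / 1
   = 6.1852 · 10.0933 / 1
   = 62.43
Round up → n₁ = 63; n₂ = r·n₁ = 3 × 63 = 189.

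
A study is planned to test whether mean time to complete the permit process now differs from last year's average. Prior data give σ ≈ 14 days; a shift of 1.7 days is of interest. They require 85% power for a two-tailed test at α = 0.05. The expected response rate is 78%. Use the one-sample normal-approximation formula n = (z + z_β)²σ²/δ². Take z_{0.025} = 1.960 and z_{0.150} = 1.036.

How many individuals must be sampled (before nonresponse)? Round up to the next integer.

n = 781

n = (z_{α/2} + z_β)² · σ² / δ²
  = (1.960 + 1.036)² · 14² / 1.7²
  = 8.9760 · 196 / 2.89
  = 608.75
Adjust for 78% response: 608.75 / 0.78 = 780.45.
Round up → n = 781.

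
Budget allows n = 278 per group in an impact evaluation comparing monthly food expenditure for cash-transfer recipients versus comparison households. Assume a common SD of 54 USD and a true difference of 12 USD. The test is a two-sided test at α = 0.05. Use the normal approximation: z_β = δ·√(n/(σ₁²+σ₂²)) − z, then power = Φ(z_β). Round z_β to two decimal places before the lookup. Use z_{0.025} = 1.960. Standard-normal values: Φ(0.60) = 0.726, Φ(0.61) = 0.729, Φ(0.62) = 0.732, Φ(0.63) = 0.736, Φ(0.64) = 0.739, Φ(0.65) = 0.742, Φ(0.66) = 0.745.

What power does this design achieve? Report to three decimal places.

Power ≈ 0.745

z_β = δ·√(n/(σ₁²+σ₂²)) − z_{α/2}
    = 12 · √(278/5832) − 1.960
    = 12 · 0.21833 − 1.960
    = 2.6200 − 1.960 = 0.6600 → 0.66
Power = Φ(0.66) = 0.745.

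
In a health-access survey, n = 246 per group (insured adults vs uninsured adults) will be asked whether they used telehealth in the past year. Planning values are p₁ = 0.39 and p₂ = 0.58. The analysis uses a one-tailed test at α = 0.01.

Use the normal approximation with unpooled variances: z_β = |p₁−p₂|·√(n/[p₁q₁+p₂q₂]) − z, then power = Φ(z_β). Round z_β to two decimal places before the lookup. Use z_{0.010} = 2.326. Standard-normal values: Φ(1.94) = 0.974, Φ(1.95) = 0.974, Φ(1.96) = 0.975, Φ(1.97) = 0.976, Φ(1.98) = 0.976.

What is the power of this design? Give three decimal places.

Power ≈ 0.976

z_β = |p₁−p₂|·√(n/[p₁q₁+p₂q₂]) − z_α
    = 0.19 · √(246/0.4815) − 2.326
    = 0.19 · 22.6032 − 2.326
    = 4.2946 − 2.326 = 1.9686 → 1.97
Power = Φ(1.97) = 0.976.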